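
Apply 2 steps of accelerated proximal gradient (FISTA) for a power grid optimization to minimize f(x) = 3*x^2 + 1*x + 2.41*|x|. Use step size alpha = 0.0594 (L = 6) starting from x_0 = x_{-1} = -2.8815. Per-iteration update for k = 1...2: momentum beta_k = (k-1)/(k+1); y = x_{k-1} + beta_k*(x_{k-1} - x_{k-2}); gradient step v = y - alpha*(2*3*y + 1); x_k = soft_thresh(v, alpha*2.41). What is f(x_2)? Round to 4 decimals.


FISTA on f(x) = 3*x^2 + 1*x + 2.41*|x|
L = 6, alpha = 0.0594
Iteration 1: beta = 0.0, y = -2.8815 + 0.0*(-2.8815 + 2.8815) = -2.8815
  grad(y) = -16.289, v = y - alpha*grad = -1.9139
  prox(v) = soft_thresh(-1.9139, 0.1432) = -1.7708
Iteration 2: beta = 0.3333, y = -1.7708 + 0.3333*(-1.7708 + 2.8815) = -1.4005
  grad(y) = -7.4032, v = y - alpha*grad = -0.9608
  prox(v) = soft_thresh(-0.9608, 0.1432) = -0.8176
f(x_2) = 3*(-0.8176)^2 + 1*(-0.8176) + 2.41*|-0.8176| = 3.1584


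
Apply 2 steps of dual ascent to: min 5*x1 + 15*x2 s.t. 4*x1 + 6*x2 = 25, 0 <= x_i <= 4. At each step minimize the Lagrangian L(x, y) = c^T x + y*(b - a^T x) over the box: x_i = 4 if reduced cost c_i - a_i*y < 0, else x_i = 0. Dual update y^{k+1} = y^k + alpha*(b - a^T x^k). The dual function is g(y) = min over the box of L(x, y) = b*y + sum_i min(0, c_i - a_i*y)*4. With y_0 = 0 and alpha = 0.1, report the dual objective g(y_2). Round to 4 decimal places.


Dual ascent for LP: min 5*x1 + 15*x2, 4*x1 + 6*x2 = 25, 0 <= x_i <= 4
Step 1: y^k = 0.0, reduced costs: (5.0, 15.0)
  x^k = (0.0, 0.0), subgradient = b - a^T x = 25.0
  y^{k+1} = 0.0 + 0.1*25.0 = 2.5
Step 2: y^k = 2.5, reduced costs: (-5.0, 0.0)
  x^k = (4.0, 0.0), subgradient = b - a^T x = 9.0
  y^{k+1} = 2.5 + 0.1*9.0 = 3.4
Dual objective at y_2 = 3.4: reduced costs (-8.6, -5.4), box minimizer x = (4.0, 4.0)
g(y_2) = b*y + (c1 - a1*y)*x1 + (c2 - a2*y)*x2 = 25*3.4 + (-8.6)*4.0 + (-5.4)*4.0 = 85.0 - 34.4 - 21.6 = 29.0


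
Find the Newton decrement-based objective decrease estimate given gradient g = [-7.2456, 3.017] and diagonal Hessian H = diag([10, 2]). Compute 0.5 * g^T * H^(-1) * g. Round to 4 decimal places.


Step 1: H is diagonal, so H^(-1) * g = [-0.7246, 1.5085].
Step 2: g^T H^(-1) g = sum_i g_i^2 / H_ii
  = (-7.2456)^2/10 + (3.017)^2/2
  = 5.2499 + 4.5511 = 9.801
Step 3: Objective decrease = 0.5 * g^T H^(-1) g = 4.9005


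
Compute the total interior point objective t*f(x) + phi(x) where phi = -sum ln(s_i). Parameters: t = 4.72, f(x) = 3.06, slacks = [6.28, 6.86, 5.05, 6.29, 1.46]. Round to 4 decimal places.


Step 1: Compute log-barrier.
ln values: [1.8374, 1.9257, 1.6194, 1.839, 0.3784]
phi = -(1.8374 + 1.9257 + 1.6194 + 1.839 + 0.3784) = -7.5999
Step 2: Compute augmented objective.
t*f(x) = 4.72*3.06 = 14.4432
Total = 14.4432 - 7.5999 = 6.8433


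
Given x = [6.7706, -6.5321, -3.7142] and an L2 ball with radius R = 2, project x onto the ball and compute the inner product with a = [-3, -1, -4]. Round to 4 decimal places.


Step 1: Compute ||x|| (intermediates to 6 decimals).
||x|| = sqrt(6.7706^2 + (-6.5321)^2 + (-3.7142)^2) = 10.114575
Step 2: Project.
Since ||x|| > R, scale = R/||x|| = 2/10.114575 = 0.197734, proj(x) = scale * x
proj(x) = [1.338778, -1.291618, -0.734424]
Step 3: Dot product.
a^T * proj(x) = -3*1.338778 - 1*(-1.291618) - 4*(-0.734424) = 0.213


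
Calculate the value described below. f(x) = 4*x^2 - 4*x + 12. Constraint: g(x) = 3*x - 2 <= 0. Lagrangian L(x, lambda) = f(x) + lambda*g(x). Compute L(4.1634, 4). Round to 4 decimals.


Step 1: Evaluate f(x).
f(4.1634) = 4*4.1634^2 - 4*4.1634 + 12 = 64.682
Step 2: Evaluate g(x).
g(4.1634) = 3*4.1634 - 2 = 10.4902
Step 3: Compute Lagrangian.
L = 64.682 + 4*10.4902 = 106.6428


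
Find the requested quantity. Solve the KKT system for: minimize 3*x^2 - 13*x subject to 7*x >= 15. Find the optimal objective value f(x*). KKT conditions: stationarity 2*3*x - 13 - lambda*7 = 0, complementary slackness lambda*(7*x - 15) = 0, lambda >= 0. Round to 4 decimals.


Step 1: Try lambda = 0 (constraint inactive).
Stationarity: 2*3*x - 13 = 0
x* = 13/(2*3) = 13/6 = 2.1667 (rounded; the exact value 13/6 is used below)
Check constraint: 7*2.1667 = 15.1669 >= 15 -- satisfied.
Step 2: Compute optimal value.
f(x*) = 3*(13/6)^2 - 13*(13/6) = -14.0833


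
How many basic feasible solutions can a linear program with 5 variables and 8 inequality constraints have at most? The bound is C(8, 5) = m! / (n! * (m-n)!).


Each vertex corresponds to some choice of n active constraints out of m, so the number of vertices is at most C(m, n) = m! / (n!(m-n)!).
m = 8, n = 5
Numerator: 8 * 7 * 6 * 5 * 4
Denominator: 5! = 120
C(8, 5) = 56


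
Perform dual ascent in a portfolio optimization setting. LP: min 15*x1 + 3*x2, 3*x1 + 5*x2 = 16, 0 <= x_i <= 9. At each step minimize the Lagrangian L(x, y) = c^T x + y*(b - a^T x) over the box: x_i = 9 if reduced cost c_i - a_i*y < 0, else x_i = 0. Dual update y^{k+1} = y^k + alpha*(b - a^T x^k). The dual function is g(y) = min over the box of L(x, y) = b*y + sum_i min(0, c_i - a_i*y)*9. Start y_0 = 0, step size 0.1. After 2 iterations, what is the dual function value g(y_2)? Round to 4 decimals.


Dual ascent for LP: min 15*x1 + 3*x2, 3*x1 + 5*x2 = 16, 0 <= x_i <= 9
Step 1: y^k = 0.0, reduced costs: (15.0, 3.0)
  x^k = (0.0, 0.0), subgradient = b - a^T x = 16.0
  y^{k+1} = 0.0 + 0.1*16.0 = 1.6
Step 2: y^k = 1.6, reduced costs: (10.2, -5.0)
  x^k = (0.0, 9.0), subgradient = b - a^T x = -29.0
  y^{k+1} = 1.6 + 0.1*-29.0 = -1.3
Dual objective at y_2 = -1.3: reduced costs (18.9, 9.5), box minimizer x = (0.0, 0.0)
g(y_2) = b*y + (c1 - a1*y)*x1 + (c2 - a2*y)*x2 = 16*(-1.3) + 18.9*0.0 + 9.5*0.0 = -20.8 + 0.0 + 0.0 = -20.8


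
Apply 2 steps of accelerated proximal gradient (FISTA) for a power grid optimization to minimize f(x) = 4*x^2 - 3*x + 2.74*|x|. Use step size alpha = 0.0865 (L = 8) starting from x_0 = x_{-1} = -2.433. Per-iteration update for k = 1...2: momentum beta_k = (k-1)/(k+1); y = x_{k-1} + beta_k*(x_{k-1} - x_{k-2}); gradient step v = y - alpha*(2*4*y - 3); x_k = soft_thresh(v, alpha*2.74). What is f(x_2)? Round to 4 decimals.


FISTA on f(x) = 4*x^2 - 3*x + 2.74*|x|
L = 8, alpha = 0.0865
Iteration 1: beta = 0.0, y = -2.433 + 0.0*(-2.433 + 2.433) = -2.433
  grad(y) = -22.464, v = y - alpha*grad = -0.4899
  prox(v) = soft_thresh(-0.4899, 0.237) = -0.2529
Iteration 2: beta = 0.3333, y = -0.2529 + 0.3333*(-0.2529 + 2.433) = 0.4739
  grad(y) = 0.7909, v = y - alpha*grad = 0.4054
  prox(v) = soft_thresh(0.4054, 0.237) = 0.1684
f(x_2) = 4*0.1684^2 - 3*0.1684 + 2.74*|0.1684| = 0.0697


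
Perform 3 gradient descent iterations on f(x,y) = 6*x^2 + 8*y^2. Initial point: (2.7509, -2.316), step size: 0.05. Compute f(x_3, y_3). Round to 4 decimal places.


Gradient descent on f(x,y) = 6*x^2 + 8*y^2.
Starting point: (2.7509, -2.316), alpha = 0.05
Step 1: grad_x = 2*6*2.7509 = 33.0108, grad_y = 2*8*-2.316 = -37.056
  x_1 = 2.7509 - 0.05*33.0108 = 1.1004
  y_1 = -2.316 - 0.05*-37.056 = -0.4632
Step 2: grad_x = 2*6*1.1004 = 13.2043, grad_y = 2*8*-0.4632 = -7.4112
  x_2 = 1.1004 - 0.05*13.2043 = 0.4401
  y_2 = -0.4632 - 0.05*-7.4112 = -0.0926
Step 3: grad_x = 2*6*0.4401 = 5.2817, grad_y = 2*8*-0.0926 = -1.4822
  x_3 = 0.4401 - 0.05*5.2817 = 0.1761
  y_3 = -0.0926 - 0.05*-1.4822 = -0.0185
f(0.1761, -0.0185) = 6*0.1761^2 + 8*(-0.0185)^2 = 0.1887


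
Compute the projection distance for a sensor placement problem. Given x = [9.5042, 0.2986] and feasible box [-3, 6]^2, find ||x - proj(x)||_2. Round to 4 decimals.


Project each component onto [-3, 6].
clip(9.5042) = 6.0, clip(0.2986) = 0.2986
Projection = [6.0, 0.2986]
Squared diffs: [12.2794, 0.0]
Distance = sqrt(12.2794) = 3.5042


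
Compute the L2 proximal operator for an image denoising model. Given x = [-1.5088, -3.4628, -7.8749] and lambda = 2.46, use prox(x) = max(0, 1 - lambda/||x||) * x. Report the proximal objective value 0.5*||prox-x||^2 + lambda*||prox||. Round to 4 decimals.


Step 1: Compute ||x||.
||x|| = 8.7339
Step 2: Compute scaling factor.
scale = max(0, 1 - 2.46/8.7339) = 0.7183
Step 3: prox(x) = [-1.0838, -2.4875, -5.6569]
||prox(x)|| = 6.2739
Step 4: Proximal objective.
0.5*||prox-x||^2 = 3.0258
lambda*||prox|| = 15.4338
Total = 18.4597


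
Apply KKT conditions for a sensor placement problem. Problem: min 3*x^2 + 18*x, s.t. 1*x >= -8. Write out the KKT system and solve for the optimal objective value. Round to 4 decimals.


Step 1: Try lambda = 0 (constraint inactive).
Stationarity: 2*3*x + 18 = 0
x* = -18/(2*3) = -3.0
Check constraint: 1*-3.0 = -3.0 >= -8 -- satisfied.
Step 2: Compute optimal value.
f(x*) = 3*(-3.0)^2 + 18*(-3.0) = -27.0


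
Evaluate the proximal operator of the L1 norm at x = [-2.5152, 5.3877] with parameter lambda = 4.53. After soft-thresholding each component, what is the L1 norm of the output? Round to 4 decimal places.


Soft-thresholding with lambda = 4.53:
prox(-2.5152) = sign(-2.5152)*max(|-2.5152| - 4.53, 0) = 0.0
prox(5.3877) = sign(5.3877)*max(|5.3877| - 4.53, 0) = 0.8577
prox(x) = [0.0, 0.8577]
||prox(x)||_1 = 0.0 + 0.8577 = 0.8577


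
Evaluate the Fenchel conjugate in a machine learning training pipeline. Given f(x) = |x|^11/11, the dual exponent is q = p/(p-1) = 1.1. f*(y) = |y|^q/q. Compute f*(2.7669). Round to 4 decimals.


The conjugate exponent q satisfies 1/p + 1/q = 1.
p = 11, so q = 11/(11 - 1) = 1.1
|y|^q = 2.7669^1.1 = 3.0633
f*(2.7669) = 3.0633 / 1.1 = 2.7848


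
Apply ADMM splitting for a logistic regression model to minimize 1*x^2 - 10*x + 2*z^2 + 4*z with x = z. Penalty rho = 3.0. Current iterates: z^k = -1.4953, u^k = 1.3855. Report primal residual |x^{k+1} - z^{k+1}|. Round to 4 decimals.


ADMM iteration with rho = 3.0, z^k = -1.4953, u^k = 1.3855
Step 1: x-update.
Minimize 1*x^2 - 10*x + (3.0/2)*(x + 1.4953 + 1.3855)^2
FOC: (2*1 + 3.0)*x = 10 + 3.0*(-1.4953 - 1.3855)
x^{k+1} = 0.2715
Step 2: z-update.
Minimize 2*z^2 + 4*z + (3.0/2)*(0.2715 - z + 1.3855)^2
FOC: (2*2 + 3.0)*z = -4 + 3.0*(0.2715 + 1.3855)
z^{k+1} = 0.1387
Step 3: u-update.
u^{k+1} = 1.3855 + 0.2715 - 0.1387 = 1.5183
Step 4: Primal residual = |0.2715 - 0.1387| = 0.1328


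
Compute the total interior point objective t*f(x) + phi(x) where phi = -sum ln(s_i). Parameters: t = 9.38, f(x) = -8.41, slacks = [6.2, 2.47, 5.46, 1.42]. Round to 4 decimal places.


Step 1: Compute log-barrier.
ln values: [1.8245, 0.9042, 1.6974, 0.3507]
phi = -(1.8245 + 0.9042 + 1.6974 + 0.3507) = -4.7769
Step 2: Compute augmented objective.
t*f(x) = 9.38*-8.41 = -78.8858
Total = -78.8858 - 4.7769 = -83.6627


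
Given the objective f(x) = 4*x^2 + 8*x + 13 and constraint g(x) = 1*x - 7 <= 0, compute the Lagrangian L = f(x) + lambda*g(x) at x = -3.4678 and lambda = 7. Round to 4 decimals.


Step 1: Evaluate f(x).
f(-3.4678) = 4*(-3.4678)^2 + 8*(-3.4678) + 13 = 33.3601
Step 2: Evaluate g(x).
g(-3.4678) = 1*-3.4678 - 7 = -10.4678
Step 3: Compute Lagrangian.
L = 33.3601 + 7*-10.4678 = -39.9145


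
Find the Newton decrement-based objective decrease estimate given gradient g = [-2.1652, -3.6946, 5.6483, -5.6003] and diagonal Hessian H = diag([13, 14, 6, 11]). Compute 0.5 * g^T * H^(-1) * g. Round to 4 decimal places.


Step 1: H is diagonal, so H^(-1) * g = [-0.1666, -0.2639, 0.9414, -0.5091].
Step 2: g^T H^(-1) g = sum_i g_i^2 / H_ii
  = (-2.1652)^2/13 + (-3.6946)^2/14 + (5.6483)^2/6 + (-5.6003)^2/11
  = 0.3606 + 0.975 + 5.3172 + 2.8512 = 9.5041
Step 3: Objective decrease = 0.5 * g^T H^(-1) g = 4.752


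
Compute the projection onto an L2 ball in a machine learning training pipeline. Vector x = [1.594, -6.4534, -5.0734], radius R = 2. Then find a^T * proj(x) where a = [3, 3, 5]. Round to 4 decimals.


Step 1: Compute ||x|| (intermediates to 6 decimals).
||x|| = sqrt(1.594^2 + (-6.4534)^2 + (-5.0734)^2) = 8.362212
Step 2: Project.
Since ||x|| > R, scale = R/||x|| = 2/8.362212 = 0.239171, proj(x) = scale * x
proj(x) = [0.381239, -1.543466, -1.21341]
Step 3: Dot product.
a^T * proj(x) = 3*0.381239 + 3*(-1.543466) + 5*(-1.21341) = -9.5537


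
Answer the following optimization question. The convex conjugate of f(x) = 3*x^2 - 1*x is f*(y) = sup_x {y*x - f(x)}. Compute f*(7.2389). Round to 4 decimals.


f*(y) = sup_x {y*x - a*x^2 - b*x} = sup_x {(y-b)*x - a*x^2}
FOC: (y - b) - 2a*x = 0 => x* = (y - b)/(2a)
x* = (7.2389 + 1)/(2*3) = 1.3732
f*(7.2389) = (y-b)^2/(4a) = (7.2389 + 1)^2/(4*3)
= 67.8795/12 = 5.6566


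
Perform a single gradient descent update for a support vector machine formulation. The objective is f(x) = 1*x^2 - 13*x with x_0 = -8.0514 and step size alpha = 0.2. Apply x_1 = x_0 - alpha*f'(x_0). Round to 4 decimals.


We compute the gradient at x_0 and apply the update.
f'(x) = 2*x - 13
f'(-8.0514) = 2*-8.0514 - 13 = -29.1028
x_1 = -8.0514 - 0.2*-29.1028 = -2.2308


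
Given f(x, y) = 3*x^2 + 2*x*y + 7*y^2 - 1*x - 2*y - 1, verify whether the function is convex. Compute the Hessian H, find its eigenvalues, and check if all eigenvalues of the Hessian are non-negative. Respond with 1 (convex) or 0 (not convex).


The Hessian of f(x,y) = 3*x^2 + 2*x*y + 7*y^2 - 1*x - 2*y - 1 is:
H = [[6, 2], [2, 14]]
Trace = 6 + 14 = 20
Determinant = 6*14 - (2)^2 = 80
Discriminant = (20)^2 - 4*80 = 80.0
Eigenvalues: lambda_1 = 5.5279, lambda_2 = 14.4721
The function is convex.

1


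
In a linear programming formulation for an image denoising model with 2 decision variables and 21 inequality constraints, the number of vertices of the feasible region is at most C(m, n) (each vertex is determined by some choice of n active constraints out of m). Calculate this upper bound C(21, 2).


Each vertex corresponds to some choice of n active constraints out of m, so the number of vertices is at most C(m, n) = m! / (n!(m-n)!).
m = 21, n = 2
Numerator: 21 * 20
Denominator: 2! = 2
C(21, 2) = 210


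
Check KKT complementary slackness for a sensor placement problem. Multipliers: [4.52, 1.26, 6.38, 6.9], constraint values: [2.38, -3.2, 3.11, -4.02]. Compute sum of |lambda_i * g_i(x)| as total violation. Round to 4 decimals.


KKT complementary slackness check:
lambda_1 * g_1 = 4.52 * 2.38 = 10.7576
lambda_2 * g_2 = 1.26 * -3.2 = -4.032
lambda_3 * g_3 = 6.38 * 3.11 = 19.8418
lambda_4 * g_4 = 6.9 * -4.02 = -27.738
Total violation = 10.7576 + 4.032 + 19.8418 + 27.738 = 62.3694


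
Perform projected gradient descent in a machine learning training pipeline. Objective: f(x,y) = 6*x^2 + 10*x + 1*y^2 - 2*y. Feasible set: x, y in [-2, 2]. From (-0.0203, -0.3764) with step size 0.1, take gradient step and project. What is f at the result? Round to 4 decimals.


Step 1: Compute gradient at (-0.0203, -0.3764).
grad_x = 2*6*-0.0203 + 10 = 9.7564
grad_y = 2*1*-0.3764 - 2 = -2.7528
Step 2: Gradient step.
x_raw = -0.0203 - 0.1*9.7564 = -0.9959
y_raw = -0.3764 - 0.1*-2.7528 = -0.1011
Step 3: Project onto [-2, 2].
x_proj = clip(-0.9959) = -0.9959
y_proj = clip(-0.1011) = -0.1011
Step 4: Evaluate f.
f(-0.9959, -0.1011) = -3.7956


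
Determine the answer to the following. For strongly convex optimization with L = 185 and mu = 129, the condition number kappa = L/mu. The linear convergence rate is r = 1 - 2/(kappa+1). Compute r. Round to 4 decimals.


Step 1: Compute the condition number.
kappa = L/mu = 185/129 = 1.4341
Step 2: Compute the convergence rate.
r = 1 - 2/(kappa + 1) = 1 - 2*mu/(L + mu) = (L - mu)/(L + mu) = 56/314 = 0.1783


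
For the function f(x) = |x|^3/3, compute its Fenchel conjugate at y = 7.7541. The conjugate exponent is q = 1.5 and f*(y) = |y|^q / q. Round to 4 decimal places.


The conjugate exponent q satisfies 1/p + 1/q = 1.
p = 3, so q = 3/(3 - 1) = 1.5
|y|^q = 7.7541^1.5 = 21.5922
f*(7.7541) = 21.5922 / 1.5 = 14.3948


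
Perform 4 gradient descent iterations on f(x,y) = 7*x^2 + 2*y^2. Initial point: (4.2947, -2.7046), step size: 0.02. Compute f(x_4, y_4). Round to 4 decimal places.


Gradient descent on f(x,y) = 7*x^2 + 2*y^2.
Starting point: (4.2947, -2.7046), alpha = 0.02
Step 1: grad_x = 2*7*4.2947 = 60.1258, grad_y = 2*2*-2.7046 = -10.8184
  x_1 = 4.2947 - 0.02*60.1258 = 3.0922
  y_1 = -2.7046 - 0.02*-10.8184 = -2.4882
Step 2: grad_x = 2*7*3.0922 = 43.2906, grad_y = 2*2*-2.4882 = -9.9529
  x_2 = 3.0922 - 0.02*43.2906 = 2.2264
  y_2 = -2.4882 - 0.02*-9.9529 = -2.2892
Step 3: grad_x = 2*7*2.2264 = 31.1692, grad_y = 2*2*-2.2892 = -9.1567
  x_3 = 2.2264 - 0.02*31.1692 = 1.603
  y_3 = -2.2892 - 0.02*-9.1567 = -2.106
Step 4: grad_x = 2*7*1.603 = 22.4418, grad_y = 2*2*-2.106 = -8.4242
  x_4 = 1.603 - 0.02*22.4418 = 1.1542
  y_4 = -2.106 - 0.02*-8.4242 = -1.9376
f(1.1542, -1.9376) = 7*1.1542^2 + 2*(-1.9376)^2 = 16.8327


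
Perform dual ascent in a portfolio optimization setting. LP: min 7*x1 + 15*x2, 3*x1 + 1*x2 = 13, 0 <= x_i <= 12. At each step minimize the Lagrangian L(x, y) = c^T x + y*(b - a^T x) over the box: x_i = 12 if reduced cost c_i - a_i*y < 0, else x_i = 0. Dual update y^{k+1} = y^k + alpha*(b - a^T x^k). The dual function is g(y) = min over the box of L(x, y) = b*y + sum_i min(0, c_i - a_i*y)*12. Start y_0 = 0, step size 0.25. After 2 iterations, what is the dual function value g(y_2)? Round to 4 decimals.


Dual ascent for LP: min 7*x1 + 15*x2, 3*x1 + 1*x2 = 13, 0 <= x_i <= 12
Step 1: y^k = 0.0, reduced costs: (7.0, 15.0)
  x^k = (0.0, 0.0), subgradient = b - a^T x = 13.0
  y^{k+1} = 0.0 + 0.25*13.0 = 3.25
Step 2: y^k = 3.25, reduced costs: (-2.75, 11.75)
  x^k = (12.0, 0.0), subgradient = b - a^T x = -23.0
  y^{k+1} = 3.25 + 0.25*-23.0 = -2.5
Dual objective at y_2 = -2.5: reduced costs (14.5, 17.5), box minimizer x = (0.0, 0.0)
g(y_2) = b*y + (c1 - a1*y)*x1 + (c2 - a2*y)*x2 = 13*(-2.5) + 14.5*0.0 + 17.5*0.0 = -32.5 + 0.0 + 0.0 = -32.5


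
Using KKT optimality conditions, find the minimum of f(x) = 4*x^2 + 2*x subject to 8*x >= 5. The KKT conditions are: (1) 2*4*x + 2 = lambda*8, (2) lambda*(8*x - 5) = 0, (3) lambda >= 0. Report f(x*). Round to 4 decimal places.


Step 1: Try lambda = 0 (constraint inactive).
x_unc = -2/(2*4) = -0.25
Check: 8*-0.25 = -2.0 < 5 -- violated!
Step 2: Constraint must be active: 8*x = 5
x* = 5/8 = 0.625
lambda = (2*4*0.625 + 2)/8 = 0.875
Step 3: Compute optimal value.
f(x*) = 4*0.625^2 + 2*0.625 = 2.8125


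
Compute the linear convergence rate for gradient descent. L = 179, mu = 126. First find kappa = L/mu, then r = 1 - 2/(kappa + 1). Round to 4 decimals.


Step 1: Compute the condition number.
kappa = L/mu = 179/126 = 1.4206
Step 2: Compute the convergence rate.
r = 1 - 2/(kappa + 1) = 1 - 2*mu/(L + mu) = (L - mu)/(L + mu) = 53/305 = 0.1738


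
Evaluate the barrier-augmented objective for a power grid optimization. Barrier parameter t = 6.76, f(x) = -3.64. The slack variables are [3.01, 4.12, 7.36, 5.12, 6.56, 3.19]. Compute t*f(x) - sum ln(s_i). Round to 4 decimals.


Step 1: Compute log-barrier.
ln values: [1.1019, 1.4159, 1.9961, 1.6332, 1.881, 1.16]
phi = -(1.1019 + 1.4159 + 1.9961 + 1.6332 + 1.881 + 1.16) = -9.188
Step 2: Compute augmented objective.
t*f(x) = 6.76*-3.64 = -24.6064
Total = -24.6064 - 9.188 = -33.7944


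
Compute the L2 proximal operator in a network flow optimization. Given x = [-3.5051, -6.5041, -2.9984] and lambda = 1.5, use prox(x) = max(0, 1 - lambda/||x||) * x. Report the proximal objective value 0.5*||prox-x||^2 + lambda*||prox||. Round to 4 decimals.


Step 1: Compute ||x||.
||x|| = 7.9737
Step 2: Compute scaling factor.
scale = max(0, 1 - 1.5/7.9737) = 0.8119
Step 3: prox(x) = [-2.8457, -5.2806, -2.4343]
||prox(x)|| = 6.4737
Step 4: Proximal objective.
0.5*||prox-x||^2 = 1.125
lambda*||prox|| = 9.7106
Total = 10.8355


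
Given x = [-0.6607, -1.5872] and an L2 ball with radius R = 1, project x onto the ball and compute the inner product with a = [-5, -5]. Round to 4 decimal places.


Step 1: Compute ||x|| (intermediates to 6 decimals).
||x|| = sqrt((-0.6607)^2 + (-1.5872)^2) = 1.719223
Step 2: Project.
Since ||x|| > R, scale = R/||x|| = 1/1.719223 = 0.581658, proj(x) = scale * x
proj(x) = [-0.384301, -0.923208]
Step 3: Dot product.
a^T * proj(x) = -5*(-0.384301) - 5*(-0.923208) = 6.5375


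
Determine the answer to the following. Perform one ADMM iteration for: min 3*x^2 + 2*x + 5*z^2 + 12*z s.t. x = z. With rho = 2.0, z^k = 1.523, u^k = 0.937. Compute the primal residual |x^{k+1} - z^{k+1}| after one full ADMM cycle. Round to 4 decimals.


ADMM iteration with rho = 2.0, z^k = 1.523, u^k = 0.937
Step 1: x-update.
Minimize 3*x^2 + 2*x + (2.0/2)*(x - 1.523 + 0.937)^2
FOC: (2*3 + 2.0)*x = -2 + 2.0*(1.523 - 0.937)
x^{k+1} = -0.1035
Step 2: z-update.
Minimize 5*z^2 + 12*z + (2.0/2)*(-0.1035 - z + 0.937)^2
FOC: (2*5 + 2.0)*z = -12 + 2.0*(-0.1035 + 0.937)
z^{k+1} = -0.8611
Step 3: u-update.
u^{k+1} = 0.937 - 0.1035 + 0.8611 = 1.6946
Step 4: Primal residual = |-0.1035 + 0.8611| = 0.7576


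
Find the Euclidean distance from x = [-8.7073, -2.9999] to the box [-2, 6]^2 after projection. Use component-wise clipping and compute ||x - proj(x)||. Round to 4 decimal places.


Project each component onto [-2, 6].
clip(-8.7073) = -2.0, clip(-2.9999) = -2.0
Projection = [-2.0, -2.0]
Squared diffs: [44.9879, 0.9998]
Distance = sqrt(45.9877) = 6.7814


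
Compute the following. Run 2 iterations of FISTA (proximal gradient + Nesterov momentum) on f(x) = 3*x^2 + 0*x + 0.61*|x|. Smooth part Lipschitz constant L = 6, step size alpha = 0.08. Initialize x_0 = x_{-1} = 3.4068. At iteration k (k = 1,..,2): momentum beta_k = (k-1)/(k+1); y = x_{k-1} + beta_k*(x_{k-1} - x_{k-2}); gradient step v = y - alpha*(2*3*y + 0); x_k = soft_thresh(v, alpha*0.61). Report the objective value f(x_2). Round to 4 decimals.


FISTA on f(x) = 3*x^2 + 0*x + 0.61*|x|
L = 6, alpha = 0.08
Iteration 1: beta = 0.0, y = 3.4068 + 0.0*(3.4068 - 3.4068) = 3.4068
  grad(y) = 20.4408, v = y - alpha*grad = 1.7715
  prox(v) = soft_thresh(1.7715, 0.0488) = 1.7227
Iteration 2: beta = 0.3333, y = 1.7227 + 0.3333*(1.7227 - 3.4068) = 1.1614
  grad(y) = 6.9683, v = y - alpha*grad = 0.6039
  prox(v) = soft_thresh(0.6039, 0.0488) = 0.5551
f(x_2) = 3*0.5551^2 + 0*0.5551 + 0.61*|0.5551| = 1.2631


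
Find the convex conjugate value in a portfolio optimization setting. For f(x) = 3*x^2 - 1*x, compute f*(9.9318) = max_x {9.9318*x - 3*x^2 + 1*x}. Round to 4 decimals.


f*(y) = sup_x {y*x - a*x^2 - b*x} = sup_x {(y-b)*x - a*x^2}
FOC: (y - b) - 2a*x = 0 => x* = (y - b)/(2a)
x* = (9.9318 + 1)/(2*3) = 1.822
f*(9.9318) = (y-b)^2/(4a) = (9.9318 + 1)^2/(4*3)
= 119.5043/12 = 9.9587


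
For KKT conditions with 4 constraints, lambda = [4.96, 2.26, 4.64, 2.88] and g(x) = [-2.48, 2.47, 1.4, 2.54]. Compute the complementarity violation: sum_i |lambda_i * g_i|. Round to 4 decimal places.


KKT complementary slackness check:
lambda_1 * g_1 = 4.96 * -2.48 = -12.3008
lambda_2 * g_2 = 2.26 * 2.47 = 5.5822
lambda_3 * g_3 = 4.64 * 1.4 = 6.496
lambda_4 * g_4 = 2.88 * 2.54 = 7.3152
Total violation = 12.3008 + 5.5822 + 6.496 + 7.3152 = 31.6942


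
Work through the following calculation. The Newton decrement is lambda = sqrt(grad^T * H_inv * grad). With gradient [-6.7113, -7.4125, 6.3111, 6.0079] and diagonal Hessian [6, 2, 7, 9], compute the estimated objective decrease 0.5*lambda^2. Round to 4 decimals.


Step 1: H is diagonal, so H^(-1) * g = [-1.1186, -3.7063, 0.9016, 0.6675].
Step 2: g^T H^(-1) g = sum_i g_i^2 / H_ii
  = (-6.7113)^2/6 + (-7.4125)^2/2 + (6.3111)^2/7 + (6.0079)^2/9
  = 7.5069 + 27.4726 + 5.69 + 4.0105 = 44.68
Step 3: Objective decrease = 0.5 * g^T H^(-1) g = 22.34


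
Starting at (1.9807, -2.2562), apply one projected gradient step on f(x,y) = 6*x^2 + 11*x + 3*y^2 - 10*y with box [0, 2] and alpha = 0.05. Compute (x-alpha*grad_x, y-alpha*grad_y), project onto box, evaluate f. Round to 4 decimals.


Step 1: Compute gradient at (1.9807, -2.2562).
grad_x = 2*6*1.9807 + 11 = 34.7684
grad_y = 2*3*-2.2562 - 10 = -23.5372
Step 2: Gradient step.
x_raw = 1.9807 - 0.05*34.7684 = 0.2423
y_raw = -2.2562 - 0.05*-23.5372 = -1.0793
Step 3: Project onto [0, 2].
x_proj = clip(0.2423) = 0.2423
y_proj = clip(-1.0793) = 0.0
Step 4: Evaluate f.
f(0.2423, 0.0) = 3.0173


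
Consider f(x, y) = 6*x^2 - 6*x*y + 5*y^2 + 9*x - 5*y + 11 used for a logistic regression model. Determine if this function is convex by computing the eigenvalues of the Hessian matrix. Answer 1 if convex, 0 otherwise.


The Hessian of f(x,y) = 6*x^2 - 6*x*y + 5*y^2 + 9*x - 5*y + 11 is:
H = [[12, -6], [-6, 10]]
Trace = 12 + 10 = 22
Determinant = 12*10 - (-6)^2 = 84
Discriminant = (22)^2 - 4*84 = 148.0
Eigenvalues: lambda_1 = 4.9172, lambda_2 = 17.0828
The function is convex.

1


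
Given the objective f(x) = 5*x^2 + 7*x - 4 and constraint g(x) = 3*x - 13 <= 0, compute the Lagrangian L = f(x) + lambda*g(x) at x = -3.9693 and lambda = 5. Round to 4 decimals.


Step 1: Evaluate f(x).
f(-3.9693) = 5*(-3.9693)^2 + 7*(-3.9693) - 4 = 46.9916
Step 2: Evaluate g(x).
g(-3.9693) = 3*-3.9693 - 13 = -24.9079
Step 3: Compute Lagrangian.
L = 46.9916 + 5*-24.9079 = -77.5479


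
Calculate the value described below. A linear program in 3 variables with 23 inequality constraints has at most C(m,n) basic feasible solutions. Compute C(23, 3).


Each vertex corresponds to some choice of n active constraints out of m, so the number of vertices is at most C(m, n) = m! / (n!(m-n)!).
m = 23, n = 3
Numerator: 23 * 22 * 21
Denominator: 3! = 6
C(23, 3) = 1771


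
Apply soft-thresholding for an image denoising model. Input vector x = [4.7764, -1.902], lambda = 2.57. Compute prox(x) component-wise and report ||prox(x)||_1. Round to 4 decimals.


Soft-thresholding with lambda = 2.57:
prox(4.7764) = sign(4.7764)*max(|4.7764| - 2.57, 0) = 2.2064
prox(-1.902) = sign(-1.902)*max(|-1.902| - 2.57, 0) = 0.0
prox(x) = [2.2064, 0.0]
||prox(x)||_1 = 2.2064 + 0.0 = 2.2064


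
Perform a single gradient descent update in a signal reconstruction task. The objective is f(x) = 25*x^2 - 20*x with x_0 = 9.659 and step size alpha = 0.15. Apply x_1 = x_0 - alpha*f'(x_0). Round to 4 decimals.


We compute the gradient at x_0 and apply the update.
f'(x) = 50*x - 20
f'(9.659) = 50*9.659 - 20 = 462.95
x_1 = 9.659 - 0.15*462.95 = -59.7835


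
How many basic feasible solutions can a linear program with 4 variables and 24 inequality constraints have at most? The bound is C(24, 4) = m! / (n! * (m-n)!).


Each vertex corresponds to some choice of n active constraints out of m, so the number of vertices is at most C(m, n) = m! / (n!(m-n)!).
m = 24, n = 4
Numerator: 24 * 23 * 22 * 21
Denominator: 4! = 24
C(24, 4) = 10626


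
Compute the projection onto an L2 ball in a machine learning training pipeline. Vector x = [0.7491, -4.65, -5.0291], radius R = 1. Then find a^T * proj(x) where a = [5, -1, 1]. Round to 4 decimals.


Step 1: Compute ||x|| (intermediates to 6 decimals).
||x|| = sqrt(0.7491^2 + (-4.65)^2 + (-5.0291)^2) = 6.890247
Step 2: Project.
Since ||x|| > R, scale = R/||x|| = 1/6.890247 = 0.145133, proj(x) = scale * x
proj(x) = [0.108719, -0.674868, -0.729888]
Step 3: Dot product.
a^T * proj(x) = 5*0.108719 - 1*(-0.674868) + 1*(-0.729888) = 0.4886


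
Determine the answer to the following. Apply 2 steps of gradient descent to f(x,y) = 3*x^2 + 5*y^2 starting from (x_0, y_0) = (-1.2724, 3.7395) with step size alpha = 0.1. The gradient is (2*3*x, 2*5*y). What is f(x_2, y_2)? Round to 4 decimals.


Gradient descent on f(x,y) = 3*x^2 + 5*y^2.
Starting point: (-1.2724, 3.7395), alpha = 0.1
Step 1: grad_x = 2*3*-1.2724 = -7.6344, grad_y = 2*5*3.7395 = 37.395
  x_1 = -1.2724 - 0.1*-7.6344 = -0.509
  y_1 = 3.7395 - 0.1*37.395 = -0.0
Step 2: grad_x = 2*3*-0.509 = -3.0538, grad_y = 2*5*-0.0 = -0.0
  x_2 = -0.509 - 0.1*-3.0538 = -0.2036
  y_2 = -0.0 - 0.1*-0.0 = 0.0
f(-0.2036, 0.0) = 3*(-0.2036)^2 + 5*0.0^2 = 0.1243


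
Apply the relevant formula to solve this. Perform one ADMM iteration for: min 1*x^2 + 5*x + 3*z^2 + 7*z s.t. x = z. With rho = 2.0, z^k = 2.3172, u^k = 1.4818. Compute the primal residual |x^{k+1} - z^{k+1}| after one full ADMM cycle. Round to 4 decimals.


ADMM iteration with rho = 2.0, z^k = 2.3172, u^k = 1.4818
Step 1: x-update.
Minimize 1*x^2 + 5*x + (2.0/2)*(x - 2.3172 + 1.4818)^2
FOC: (2*1 + 2.0)*x = -5 + 2.0*(2.3172 - 1.4818)
x^{k+1} = -0.8323
Step 2: z-update.
Minimize 3*z^2 + 7*z + (2.0/2)*(-0.8323 - z + 1.4818)^2
FOC: (2*3 + 2.0)*z = -7 + 2.0*(-0.8323 + 1.4818)
z^{k+1} = -0.7126
Step 3: u-update.
u^{k+1} = 1.4818 - 0.8323 + 0.7126 = 1.3621
Step 4: Primal residual = |-0.8323 + 0.7126| = 0.1197


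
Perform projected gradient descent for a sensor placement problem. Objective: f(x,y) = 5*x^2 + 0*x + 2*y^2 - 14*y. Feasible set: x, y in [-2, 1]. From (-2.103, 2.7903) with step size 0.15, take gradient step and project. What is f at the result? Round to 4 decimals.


Step 1: Compute gradient at (-2.103, 2.7903).
grad_x = 2*5*-2.103 + 0 = -21.03
grad_y = 2*2*2.7903 - 14 = -2.8388
Step 2: Gradient step.
x_raw = -2.103 - 0.15*-21.03 = 1.0515
y_raw = 2.7903 - 0.15*-2.8388 = 3.2161
Step 3: Project onto [-2, 1].
x_proj = clip(1.0515) = 1.0
y_proj = clip(3.2161) = 1.0
Step 4: Evaluate f.
f(1.0, 1.0) = -7.0


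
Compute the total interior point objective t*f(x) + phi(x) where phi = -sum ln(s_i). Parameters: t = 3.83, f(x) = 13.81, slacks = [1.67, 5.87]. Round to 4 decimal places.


Step 1: Compute log-barrier.
ln values: [0.5128, 1.7699]
phi = -(0.5128 + 1.7699) = -2.2827
Step 2: Compute augmented objective.
t*f(x) = 3.83*13.81 = 52.8923
Total = 52.8923 - 2.2827 = 50.6096


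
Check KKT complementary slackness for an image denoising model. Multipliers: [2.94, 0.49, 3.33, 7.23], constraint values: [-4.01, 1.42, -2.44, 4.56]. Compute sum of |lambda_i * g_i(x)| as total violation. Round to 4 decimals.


KKT complementary slackness check:
lambda_1 * g_1 = 2.94 * -4.01 = -11.7894
lambda_2 * g_2 = 0.49 * 1.42 = 0.6958
lambda_3 * g_3 = 3.33 * -2.44 = -8.1252
lambda_4 * g_4 = 7.23 * 4.56 = 32.9688
Total violation = 11.7894 + 0.6958 + 8.1252 + 32.9688 = 53.5792


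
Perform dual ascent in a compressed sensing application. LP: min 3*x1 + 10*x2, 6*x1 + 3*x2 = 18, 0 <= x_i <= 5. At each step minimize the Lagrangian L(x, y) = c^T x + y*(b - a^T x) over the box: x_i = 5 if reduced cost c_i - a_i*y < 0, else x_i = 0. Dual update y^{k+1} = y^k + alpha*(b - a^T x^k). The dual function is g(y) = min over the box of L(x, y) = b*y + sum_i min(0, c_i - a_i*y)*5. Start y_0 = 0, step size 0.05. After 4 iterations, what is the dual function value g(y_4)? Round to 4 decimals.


Dual ascent for LP: min 3*x1 + 10*x2, 6*x1 + 3*x2 = 18, 0 <= x_i <= 5
Step 1: y^k = 0.0, reduced costs: (3.0, 10.0)
  x^k = (0.0, 0.0), subgradient = b - a^T x = 18.0
  y^{k+1} = 0.0 + 0.05*18.0 = 0.9
Step 2: y^k = 0.9, reduced costs: (-2.4, 7.3)
  x^k = (5.0, 0.0), subgradient = b - a^T x = -12.0
  y^{k+1} = 0.9 + 0.05*-12.0 = 0.3
Step 3: y^k = 0.3, reduced costs: (1.2, 9.1)
  x^k = (0.0, 0.0), subgradient = b - a^T x = 18.0
  y^{k+1} = 0.3 + 0.05*18.0 = 1.2
Step 4: y^k = 1.2, reduced costs: (-4.2, 6.4)
  x^k = (5.0, 0.0), subgradient = b - a^T x = -12.0
  y^{k+1} = 1.2 + 0.05*-12.0 = 0.6
Dual objective at y_4 = 0.6: reduced costs (-0.6, 8.2), box minimizer x = (5.0, 0.0)
g(y_4) = b*y + (c1 - a1*y)*x1 + (c2 - a2*y)*x2 = 18*0.6 + (-0.6)*5.0 + 8.2*0.0 = 10.8 - 3.0 + 0.0 = 7.8


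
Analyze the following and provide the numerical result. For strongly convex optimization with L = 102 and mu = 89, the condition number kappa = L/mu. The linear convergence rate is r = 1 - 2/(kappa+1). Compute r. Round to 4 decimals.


Step 1: Compute the condition number.
kappa = L/mu = 102/89 = 1.1461
Step 2: Compute the convergence rate.
r = 1 - 2/(kappa + 1) = 1 - 2*mu/(L + mu) = (L - mu)/(L + mu) = 13/191 = 0.0681


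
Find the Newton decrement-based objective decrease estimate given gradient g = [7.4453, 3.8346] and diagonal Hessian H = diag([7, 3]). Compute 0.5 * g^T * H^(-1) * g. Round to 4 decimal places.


Step 1: H is diagonal, so H^(-1) * g = [1.0636, 1.2782].
Step 2: g^T H^(-1) g = sum_i g_i^2 / H_ii
  = (7.4453)^2/7 + (3.8346)^2/3
  = 7.9189 + 4.9014 = 12.8203
Step 3: Objective decrease = 0.5 * g^T H^(-1) g = 6.4102


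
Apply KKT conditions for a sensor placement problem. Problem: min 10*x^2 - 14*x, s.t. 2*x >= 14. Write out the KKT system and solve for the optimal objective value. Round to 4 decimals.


Step 1: Try lambda = 0 (constraint inactive).
x_unc = 14/(2*10) = 0.7
Check: 2*0.7 = 1.4 < 14 -- violated!
Step 2: Constraint must be active: 2*x = 14
x* = 14/2 = 7.0
lambda = (2*10*7.0 - 14)/2 = 63.0
Step 3: Compute optimal value.
f(x*) = 10*7.0^2 - 14*7.0 = 392.0


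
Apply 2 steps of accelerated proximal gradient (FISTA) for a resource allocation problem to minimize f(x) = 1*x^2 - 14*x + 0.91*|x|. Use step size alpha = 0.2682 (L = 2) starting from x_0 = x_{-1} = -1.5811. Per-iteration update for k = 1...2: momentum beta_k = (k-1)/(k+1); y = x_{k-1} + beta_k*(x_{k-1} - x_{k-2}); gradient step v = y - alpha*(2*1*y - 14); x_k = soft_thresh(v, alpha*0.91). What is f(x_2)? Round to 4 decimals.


FISTA on f(x) = 1*x^2 - 14*x + 0.91*|x|
L = 2, alpha = 0.2682
Iteration 1: beta = 0.0, y = -1.5811 + 0.0*(-1.5811 + 1.5811) = -1.5811
  grad(y) = -17.1622, v = y - alpha*grad = 3.0218
  prox(v) = soft_thresh(3.0218, 0.2441) = 2.7777
Iteration 2: beta = 0.3333, y = 2.7777 + 0.3333*(2.7777 + 1.5811) = 4.2307
  grad(y) = -5.5386, v = y - alpha*grad = 5.7161
  prox(v) = soft_thresh(5.7161, 0.2441) = 5.4721
f(x_2) = 1*5.4721^2 - 14*5.4721 + 0.91*|5.4721| = -41.6859


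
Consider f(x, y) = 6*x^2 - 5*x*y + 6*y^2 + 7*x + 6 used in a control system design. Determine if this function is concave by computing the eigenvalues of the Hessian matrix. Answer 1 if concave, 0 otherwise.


The Hessian of f(x,y) = 6*x^2 - 5*x*y + 6*y^2 + 7*x + 6 is:
H = [[12, -5], [-5, 12]]
Trace = 12 + 12 = 24
Determinant = 12*12 - (-5)^2 = 119
Discriminant = (24)^2 - 4*119 = 100.0
Eigenvalues: lambda_1 = 7.0, lambda_2 = 17.0
The function is not concave.

0


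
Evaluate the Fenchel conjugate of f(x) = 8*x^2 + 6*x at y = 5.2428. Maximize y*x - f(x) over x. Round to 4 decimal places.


f*(y) = sup_x {y*x - a*x^2 - b*x} = sup_x {(y-b)*x - a*x^2}
FOC: (y - b) - 2a*x = 0 => x* = (y - b)/(2a)
x* = (5.2428 - 6)/(2*8) = -0.0473
f*(5.2428) = (y-b)^2/(4a) = (5.2428 - 6)^2/(4*8)
= 0.5734/32 = 0.0179


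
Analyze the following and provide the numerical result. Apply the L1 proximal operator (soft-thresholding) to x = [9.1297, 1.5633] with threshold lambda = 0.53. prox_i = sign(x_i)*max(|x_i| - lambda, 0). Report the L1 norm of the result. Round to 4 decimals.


Soft-thresholding with lambda = 0.53:
prox(9.1297) = sign(9.1297)*max(|9.1297| - 0.53, 0) = 8.5997
prox(1.5633) = sign(1.5633)*max(|1.5633| - 0.53, 0) = 1.0333
prox(x) = [8.5997, 1.0333]
||prox(x)||_1 = 8.5997 + 1.0333 = 9.633


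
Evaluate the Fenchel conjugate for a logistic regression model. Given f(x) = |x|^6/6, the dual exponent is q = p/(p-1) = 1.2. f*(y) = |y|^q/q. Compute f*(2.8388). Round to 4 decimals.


The conjugate exponent q satisfies 1/p + 1/q = 1.
p = 6, so q = 6/(6 - 1) = 1.2
|y|^q = 2.8388^1.2 = 3.4975
f*(2.8388) = 3.4975 / 1.2 = 2.9146


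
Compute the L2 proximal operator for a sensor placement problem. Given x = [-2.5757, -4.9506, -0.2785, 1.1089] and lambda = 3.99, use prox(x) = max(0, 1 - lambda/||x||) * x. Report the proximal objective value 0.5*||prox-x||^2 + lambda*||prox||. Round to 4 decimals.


Step 1: Compute ||x||.
||x|| = 5.6965
Step 2: Compute scaling factor.
scale = max(0, 1 - 3.99/5.6965) = 0.2996
Step 3: prox(x) = [-0.7716, -1.483, -0.0834, 0.3322]
||prox(x)|| = 1.7065
Step 4: Proximal objective.
0.5*||prox-x||^2 = 7.9601
lambda*||prox|| = 6.8089
Total = 14.7689


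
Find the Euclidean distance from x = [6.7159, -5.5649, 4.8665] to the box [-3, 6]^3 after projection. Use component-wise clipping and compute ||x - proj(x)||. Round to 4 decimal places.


Project each component onto [-3, 6].
clip(6.7159) = 6.0, clip(-5.5649) = -3.0, clip(4.8665) = 4.8665
Projection = [6.0, -3.0, 4.8665]
Squared diffs: [0.5125, 6.5787, 0.0]
Distance = sqrt(7.0912) = 2.6629


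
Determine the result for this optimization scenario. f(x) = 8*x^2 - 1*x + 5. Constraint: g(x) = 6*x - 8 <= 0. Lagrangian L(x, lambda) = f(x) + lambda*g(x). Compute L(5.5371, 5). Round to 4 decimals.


Step 1: Evaluate f(x).
f(5.5371) = 8*5.5371^2 - 1*5.5371 + 5 = 244.7387
Step 2: Evaluate g(x).
g(5.5371) = 6*5.5371 - 8 = 25.2226
Step 3: Compute Lagrangian.
L = 244.7387 + 5*25.2226 = 370.8517


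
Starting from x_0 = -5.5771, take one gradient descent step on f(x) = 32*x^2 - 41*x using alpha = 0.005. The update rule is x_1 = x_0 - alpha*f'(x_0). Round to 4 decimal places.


We compute the gradient at x_0 and apply the update.
f'(x) = 64*x - 41
f'(-5.5771) = 64*-5.5771 - 41 = -397.9344
x_1 = -5.5771 - 0.005*-397.9344 = -3.5874


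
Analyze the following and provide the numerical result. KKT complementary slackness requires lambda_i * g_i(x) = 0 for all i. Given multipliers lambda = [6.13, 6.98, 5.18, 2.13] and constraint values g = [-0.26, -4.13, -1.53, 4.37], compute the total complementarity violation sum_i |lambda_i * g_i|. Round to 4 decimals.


KKT complementary slackness check:
lambda_1 * g_1 = 6.13 * -0.26 = -1.5938
lambda_2 * g_2 = 6.98 * -4.13 = -28.8274
lambda_3 * g_3 = 5.18 * -1.53 = -7.9254
lambda_4 * g_4 = 2.13 * 4.37 = 9.3081
Total violation = 1.5938 + 28.8274 + 7.9254 + 9.3081 = 47.6547


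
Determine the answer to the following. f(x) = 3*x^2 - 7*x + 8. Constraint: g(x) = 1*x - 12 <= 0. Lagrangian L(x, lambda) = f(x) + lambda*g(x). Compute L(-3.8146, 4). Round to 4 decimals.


Step 1: Evaluate f(x).
f(-3.8146) = 3*(-3.8146)^2 - 7*(-3.8146) + 8 = 78.3557
Step 2: Evaluate g(x).
g(-3.8146) = 1*-3.8146 - 12 = -15.8146
Step 3: Compute Lagrangian.
L = 78.3557 + 4*-15.8146 = 15.0973


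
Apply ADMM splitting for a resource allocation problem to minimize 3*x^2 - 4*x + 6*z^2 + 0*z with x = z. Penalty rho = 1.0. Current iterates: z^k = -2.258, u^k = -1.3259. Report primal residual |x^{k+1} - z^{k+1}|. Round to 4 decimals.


ADMM iteration with rho = 1.0, z^k = -2.258, u^k = -1.3259
Step 1: x-update.
Minimize 3*x^2 - 4*x + (1.0/2)*(x + 2.258 - 1.3259)^2
FOC: (2*3 + 1.0)*x = 4 + 1.0*(-2.258 + 1.3259)
x^{k+1} = 0.4383
Step 2: z-update.
Minimize 6*z^2 + 0*z + (1.0/2)*(0.4383 - z - 1.3259)^2
FOC: (2*6 + 1.0)*z = 0 + 1.0*(0.4383 - 1.3259)
z^{k+1} = -0.0683
Step 3: u-update.
u^{k+1} = -1.3259 + 0.4383 + 0.0683 = -0.8193
Step 4: Primal residual = |0.4383 + 0.0683| = 0.5066


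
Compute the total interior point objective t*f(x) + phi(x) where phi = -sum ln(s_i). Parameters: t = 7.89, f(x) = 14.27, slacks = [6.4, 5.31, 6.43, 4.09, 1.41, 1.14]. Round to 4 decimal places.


Step 1: Compute log-barrier.
ln values: [1.8563, 1.6696, 1.861, 1.4085, 0.3436, 0.131]
phi = -(1.8563 + 1.6696 + 1.861 + 1.4085 + 0.3436 + 0.131) = -7.27
Step 2: Compute augmented objective.
t*f(x) = 7.89*14.27 = 112.5903
Total = 112.5903 - 7.27 = 105.3203


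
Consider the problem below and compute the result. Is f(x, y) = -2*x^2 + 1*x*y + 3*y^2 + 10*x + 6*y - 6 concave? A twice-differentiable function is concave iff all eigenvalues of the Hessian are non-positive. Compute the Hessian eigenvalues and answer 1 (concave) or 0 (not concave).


The Hessian of f(x,y) = -2*x^2 + 1*x*y + 3*y^2 + 10*x + 6*y - 6 is:
H = [[-4, 1], [1, 6]]
Trace = -4 + 6 = 2
Determinant = -4*6 - (1)^2 = -25
Discriminant = (2)^2 - 4*-25 = 104.0
Eigenvalues: lambda_1 = -4.099, lambda_2 = 6.099
The function is not concave.

0


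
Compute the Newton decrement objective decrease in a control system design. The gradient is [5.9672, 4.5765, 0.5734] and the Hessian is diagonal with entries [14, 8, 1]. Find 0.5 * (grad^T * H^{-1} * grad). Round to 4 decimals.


Step 1: H is diagonal, so H^(-1) * g = [0.4262, 0.5721, 0.5734].
Step 2: g^T H^(-1) g = sum_i g_i^2 / H_ii
  = (5.9672)^2/14 + (4.5765)^2/8 + (0.5734)^2/1
  = 2.5434 + 2.618 + 0.3288 = 5.4902
Step 3: Objective decrease = 0.5 * g^T H^(-1) g = 2.7451


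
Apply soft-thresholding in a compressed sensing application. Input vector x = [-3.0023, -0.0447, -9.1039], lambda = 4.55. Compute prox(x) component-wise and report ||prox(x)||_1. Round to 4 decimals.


Soft-thresholding with lambda = 4.55:
prox(-3.0023) = sign(-3.0023)*max(|-3.0023| - 4.55, 0) = 0.0
prox(-0.0447) = sign(-0.0447)*max(|-0.0447| - 4.55, 0) = 0.0
prox(-9.1039) = sign(-9.1039)*max(|-9.1039| - 4.55, 0) = -4.5539
prox(x) = [0.0, 0.0, -4.5539]
||prox(x)||_1 = 0.0 + 0.0 + 4.5539 = 4.5539
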